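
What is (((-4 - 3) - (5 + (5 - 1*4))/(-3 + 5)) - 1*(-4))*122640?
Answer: -735840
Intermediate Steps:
(((-4 - 3) - (5 + (5 - 1*4))/(-3 + 5)) - 1*(-4))*122640 = ((-7 - (5 + (5 - 4))/2) + 4)*122640 = ((-7 - (5 + 1)/2) + 4)*122640 = ((-7 - 6/2) + 4)*122640 = ((-7 - 1*3) + 4)*122640 = ((-7 - 3) + 4)*122640 = (-10 + 4)*122640 = -6*122640 = -735840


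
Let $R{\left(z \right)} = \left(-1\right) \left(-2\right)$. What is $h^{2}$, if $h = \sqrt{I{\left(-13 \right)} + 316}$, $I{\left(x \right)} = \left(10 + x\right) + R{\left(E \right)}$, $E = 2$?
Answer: $315$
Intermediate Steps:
$R{\left(z \right)} = 2$
$I{\left(x \right)} = 12 + x$ ($I{\left(x \right)} = \left(10 + x\right) + 2 = 12 + x$)
$h = 3 \sqrt{35}$ ($h = \sqrt{\left(12 - 13\right) + 316} = \sqrt{-1 + 316} = \sqrt{315} = 3 \sqrt{35} \approx 17.748$)
$h^{2} = \left(3 \sqrt{35}\right)^{2} = 315$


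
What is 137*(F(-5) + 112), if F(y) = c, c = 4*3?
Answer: 16988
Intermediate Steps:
c = 12
F(y) = 12
137*(F(-5) + 112) = 137*(12 + 112) = 137*124 = 16988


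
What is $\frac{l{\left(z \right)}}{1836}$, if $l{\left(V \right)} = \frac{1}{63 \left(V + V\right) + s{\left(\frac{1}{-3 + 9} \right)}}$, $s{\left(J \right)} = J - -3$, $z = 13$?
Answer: $\frac{1}{3013182} \approx 3.3188 \cdot 10^{-7}$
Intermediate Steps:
$s{\left(J \right)} = 3 + J$ ($s{\left(J \right)} = J + 3 = 3 + J$)
$l{\left(V \right)} = \frac{1}{\frac{19}{6} + 126 V}$ ($l{\left(V \right)} = \frac{1}{63 \left(V + V\right) + \left(3 + \frac{1}{-3 + 9}\right)} = \frac{1}{63 \cdot 2 V + \left(3 + \frac{1}{6}\right)} = \frac{1}{126 V + \left(3 + \frac{1}{6}\right)} = \frac{1}{126 V + \frac{19}{6}} = \frac{1}{\frac{19}{6} + 126 V}$)
$\frac{l{\left(z \right)}}{1836} = \frac{6 \frac{1}{19 + 756 \cdot 13}}{1836} = \frac{6}{19 + 9828} \cdot \frac{1}{1836} = \frac{6}{9847} \cdot \frac{1}{1836} = \frac{1}{3013182}$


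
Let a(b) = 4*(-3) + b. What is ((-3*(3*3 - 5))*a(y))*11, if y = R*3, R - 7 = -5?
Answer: 792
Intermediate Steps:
R = 2 (R = 7 - 5 = 2)
y = 6 (y = 2*3 = 6)
a(b) = -12 + b
((-3*(3*3 - 5))*a(y))*11 = ((-3*(3*3 - 5))*(-12 + 6))*11 = (-3*(9 - 5)*(-6))*11 = (-3*4*(-6))*11 = -12*(-6)*11 = 72*11 = 792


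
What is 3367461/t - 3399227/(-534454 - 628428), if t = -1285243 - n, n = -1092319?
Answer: -543361218809/37391307828 ≈ -14.532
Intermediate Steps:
t = -192924 (t = -1285243 - 1*(-1092319) = -1285243 + 1092319 = -192924)
3367461/t - 3399227/(-534454 - 628428) = 3367461/(-192924) - 3399227/(-534454 - 628428) = 3367461*(-1/192924) - 3399227/(-1162882) = -1122487/64308 - 3399227*(-1/1162882) = -1122487/64308 + 3399227/1162882 = -543361218809/37391307828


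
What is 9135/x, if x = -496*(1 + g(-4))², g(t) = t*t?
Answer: -9135/143344 ≈ -0.063728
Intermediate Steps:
g(t) = t²
x = -143344 (x = -496*(1 + (-4)²)² = -496*(1 + 16)² = -496*17² = -496*289 = -143344)
9135/x = 9135/(-143344) = 9135*(-1/143344) = -9135/143344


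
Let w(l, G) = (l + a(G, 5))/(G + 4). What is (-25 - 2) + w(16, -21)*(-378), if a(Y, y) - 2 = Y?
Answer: -1593/17 ≈ -93.706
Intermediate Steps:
a(Y, y) = 2 + Y
w(l, G) = (2 + G + l)/(4 + G) (w(l, G) = (l + (2 + G))/(G + 4) = (2 + G + l)/(4 + G))
(-25 - 2) + w(16, -21)*(-378) = (-25 - 2) + ((2 - 21 + 16)/(4 - 21))*(-378) = -27 + (-3/(-17))*(-378) = -27 - 1/17*(-3)*(-378) = -27 + (3/17)*(-378) = -27 - 1134/17 = -1593/17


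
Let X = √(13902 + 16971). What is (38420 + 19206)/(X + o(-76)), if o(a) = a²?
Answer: 332847776/33331303 - 57626*√30873/33331303 ≈ 9.6823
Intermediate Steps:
X = √30873 ≈ 175.71
(38420 + 19206)/(X + o(-76)) = (38420 + 19206)/(√30873 + (-76)²) = 57626/(√30873 + 5776) = 57626/(5776 + √30873)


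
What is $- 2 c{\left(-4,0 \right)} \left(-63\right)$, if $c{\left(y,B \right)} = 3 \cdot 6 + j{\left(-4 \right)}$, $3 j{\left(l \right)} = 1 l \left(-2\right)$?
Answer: $2604$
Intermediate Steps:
$j{\left(l \right)} = - \frac{2 l}{3}$ ($j{\left(l \right)} = \frac{1 l \left(-2\right)}{3} = \frac{l \left(-2\right)}{3} = \frac{\left(-2\right) l}{3} = - \frac{2 l}{3}$)
$c{\left(y,B \right)} = \frac{62}{3}$ ($c{\left(y,B \right)} = 3 \cdot 6 - - \frac{8}{3} = 18 + \frac{8}{3} = \frac{62}{3}$)
$- 2 c{\left(-4,0 \right)} \left(-63\right) = \left(-2\right) \frac{62}{3} \left(-63\right) = \left(- \frac{124}{3}\right) \left(-63\right) = 2604$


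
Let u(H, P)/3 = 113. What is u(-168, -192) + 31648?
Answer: 31987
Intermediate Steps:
u(H, P) = 339 (u(H, P) = 3*113 = 339)
u(-168, -192) + 31648 = 339 + 31648 = 31987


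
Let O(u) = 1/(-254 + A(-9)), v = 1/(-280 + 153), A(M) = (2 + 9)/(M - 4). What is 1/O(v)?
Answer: -3313/13 ≈ -254.85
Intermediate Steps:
A(M) = 11/(-4 + M)
v = -1/127 (v = 1/(-127) = -1/127 ≈ -0.0078740)
O(u) = -13/3313 (O(u) = 1/(-254 + 11/(-4 - 9)) = 1/(-254 + 11/(-13)) = 1/(-254 + 11*(-1/13)) = 1/(-254 - 11/13) = 1/(-3313/13) = -13/3313)
1/O(v) = 1/(-13/3313) = -3313/13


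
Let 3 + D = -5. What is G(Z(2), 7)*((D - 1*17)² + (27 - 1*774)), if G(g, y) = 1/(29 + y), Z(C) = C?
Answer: -61/18 ≈ -3.3889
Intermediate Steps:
D = -8 (D = -3 - 5 = -8)
G(Z(2), 7)*((D - 1*17)² + (27 - 1*774)) = ((-8 - 1*17)² + (27 - 1*774))/(29 + 7) = ((-8 - 17)² + (27 - 774))/36 = ((-25)² - 747)/36 = (625 - 747)/36 = (1/36)*(-122) = -61/18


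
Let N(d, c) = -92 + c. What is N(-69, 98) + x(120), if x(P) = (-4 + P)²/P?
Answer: 1772/15 ≈ 118.13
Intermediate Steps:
x(P) = (-4 + P)²/P
N(-69, 98) + x(120) = (-92 + 98) + (-4 + 120)²/120 = 6 + (1/120)*116² = 6 + (1/120)*13456 = 6 + 1682/15 = 1772/15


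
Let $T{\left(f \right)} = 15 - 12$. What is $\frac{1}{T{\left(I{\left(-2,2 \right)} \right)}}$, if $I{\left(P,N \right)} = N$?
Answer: $\frac{1}{3} \approx 0.33333$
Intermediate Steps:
$T{\left(f \right)} = 3$
$\frac{1}{T{\left(I{\left(-2,2 \right)} \right)}} = \frac{1}{3}$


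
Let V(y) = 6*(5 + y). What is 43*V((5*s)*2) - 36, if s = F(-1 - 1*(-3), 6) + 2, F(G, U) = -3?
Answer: -1326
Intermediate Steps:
s = -1 (s = -3 + 2 = -1)
V(y) = 30 + 6*y
43*V((5*s)*2) - 36 = 43*(30 + 6*((5*(-1))*2)) - 36 = 43*(30 + 6*(-5*2)) - 36 = 43*(30 + 6*(-10)) - 36 = 43*(30 - 60) - 36 = 43*(-30) - 36 = -1290 - 36 = -1326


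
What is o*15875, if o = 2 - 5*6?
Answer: -444500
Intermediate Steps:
o = -28 (o = 2 - 30 = -28)
o*15875 = -28*15875 = -444500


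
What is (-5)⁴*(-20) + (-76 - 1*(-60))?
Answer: -12516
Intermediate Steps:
(-5)⁴*(-20) + (-76 - 1*(-60)) = 625*(-20) + (-76 + 60) = -12500 - 16 = -12516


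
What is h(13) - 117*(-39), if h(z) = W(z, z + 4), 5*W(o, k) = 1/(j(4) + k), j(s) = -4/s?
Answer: 365041/80 ≈ 4563.0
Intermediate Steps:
W(o, k) = 1/(5*(-1 + k)) (W(o, k) = 1/(5*(-4/4 + k)) = 1/(5*(-4*¼ + k)) = 1/(5*(-1 + k)))
h(z) = 1/(5*(3 + z)) (h(z) = 1/(5*(-1 + (z + 4))) = 1/(5*(-1 + (4 + z))) = 1/(5*(3 + z)))
h(13) - 117*(-39) = 1/(5*(3 + 13)) - 117*(-39) = (⅕)/16 + 4563 = (⅕)*(1/16) + 4563 = 1/80 + 4563 = 365041/80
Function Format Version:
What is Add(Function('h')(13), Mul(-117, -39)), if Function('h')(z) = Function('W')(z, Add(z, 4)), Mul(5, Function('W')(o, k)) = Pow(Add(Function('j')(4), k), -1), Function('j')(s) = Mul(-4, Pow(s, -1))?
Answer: Rational(365041, 80) ≈ 4563.0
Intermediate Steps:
Function('W')(o, k) = Mul(Rational(1, 5), Pow(Add(-1, k), -1)) (Function('W')(o, k) = Mul(Rational(1, 5), Pow(Add(Mul(-4, Pow(4, -1)), k), -1)) = Mul(Rational(1, 5), Pow(Add(Mul(-4, Rational(1, 4)), k), -1)) = Mul(Rational(1, 5), Pow(Add(-1, k), -1)))
Function('h')(z) = Mul(Rational(1, 5), Pow(Add(3, z), -1)) (Function('h')(z) = Mul(Rational(1, 5), Pow(Add(-1, Add(z, 4)), -1)) = Mul(Rational(1, 5), Pow(Add(-1, Add(4, z)), -1)) = Mul(Rational(1, 5), Pow(Add(3, z), -1)))
Add(Function('h')(13), Mul(-117, -39)) = Add(Mul(Rational(1, 5), Pow(Add(3, 13), -1)), Mul(-117, -39)) = Add(Mul(Rational(1, 5), Pow(16, -1)), 4563) = Add(Mul(Rational(1, 5), Rational(1, 16)), 4563) = Add(Rational(1, 80), 4563) = Rational(365041, 80)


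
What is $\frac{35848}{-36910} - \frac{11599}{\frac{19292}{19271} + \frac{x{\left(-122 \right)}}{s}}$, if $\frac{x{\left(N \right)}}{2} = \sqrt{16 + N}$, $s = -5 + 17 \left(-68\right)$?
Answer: $- \frac{10327257735352381549}{891532843488730} - \frac{102062262378951 i \sqrt{106}}{5120697990236} \approx -11584.0 - 205.21 i$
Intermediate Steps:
$s = -1161$ ($s = -5 - 1156 = -1161$)
$x{\left(N \right)} = 2 \sqrt{16 + N}$
$\frac{35848}{-36910} - \frac{11599}{\frac{19292}{19271} + \frac{x{\left(-122 \right)}}{s}} = \frac{35848}{-36910} - \frac{11599}{\frac{19292}{19271} + \frac{2 \sqrt{16 - 122}}{-1161}} = 35848 \left(- \frac{1}{36910}\right) - \frac{11599}{19292 \cdot \frac{1}{19271} + 2 \sqrt{-106} \left(- \frac{1}{1161}\right)} = - \frac{17924}{18455} - \frac{11599}{\frac{2756}{2753} + 2 i \sqrt{106} \left(- \frac{1}{1161}\right)} = - \frac{17924}{18455} - \frac{11599}{\frac{2756}{2753} - \frac{2 i \sqrt{106}}{1161}}$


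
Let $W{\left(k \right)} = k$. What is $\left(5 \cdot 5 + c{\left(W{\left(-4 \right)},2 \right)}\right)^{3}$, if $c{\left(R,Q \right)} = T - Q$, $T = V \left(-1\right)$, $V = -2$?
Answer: $15625$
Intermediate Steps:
$T = 2$ ($T = \left(-2\right) \left(-1\right) = 2$)
$c{\left(R,Q \right)} = 2 - Q$
$\left(5 \cdot 5 + c{\left(W{\left(-4 \right)},2 \right)}\right)^{3} = \left(5 \cdot 5 + \left(2 - 2\right)\right)^{3} = \left(25 + \left(2 - 2\right)\right)^{3} = \left(25 + 0\right)^{3} = 25^{3} = 15625$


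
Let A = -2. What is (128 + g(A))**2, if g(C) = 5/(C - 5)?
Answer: 793881/49 ≈ 16202.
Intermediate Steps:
g(C) = 5/(-5 + C)
(128 + g(A))**2 = (128 + 5/(-5 - 2))**2 = (128 + 5/(-7))**2 = (128 + 5*(-1/7))**2 = (128 - 5/7)**2 = (891/7)**2 = 793881/49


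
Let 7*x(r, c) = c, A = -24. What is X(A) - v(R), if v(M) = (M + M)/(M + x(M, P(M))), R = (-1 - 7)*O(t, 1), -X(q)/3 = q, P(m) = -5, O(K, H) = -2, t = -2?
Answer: 7480/107 ≈ 69.906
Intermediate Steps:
x(r, c) = c/7
X(q) = -3*q
R = 16 (R = (-1 - 7)*(-2) = -8*(-2) = 16)
v(M) = 2*M/(-5/7 + M) (v(M) = (M + M)/(M + (1/7)*(-5)) = (2*M)/(M - 5/7) = (2*M)/(-5/7 + M) = 2*M/(-5/7 + M))
X(A) - v(R) = -3*(-24) - 14*16/(-5 + 7*16) = 72 - 14*16/(-5 + 112) = 72 - 14*16/107 = 72 - 1*224/107 = 72 - 224/107 = 7480/107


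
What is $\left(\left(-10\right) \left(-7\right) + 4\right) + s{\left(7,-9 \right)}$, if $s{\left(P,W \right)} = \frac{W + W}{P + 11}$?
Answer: $73$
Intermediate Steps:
$s{\left(P,W \right)} = \frac{2 W}{11 + P}$
$\left(\left(-10\right) \left(-7\right) + 4\right) + s{\left(7,-9 \right)} = \left(\left(-10\right) \left(-7\right) + 4\right) + 2 \left(-9\right) \frac{1}{11 + 7} = \left(70 + 4\right) + 2 \left(-9\right) \frac{1}{18} = 74 + 2 \left(-9\right) \frac{1}{18} = 74 - 1 = 73$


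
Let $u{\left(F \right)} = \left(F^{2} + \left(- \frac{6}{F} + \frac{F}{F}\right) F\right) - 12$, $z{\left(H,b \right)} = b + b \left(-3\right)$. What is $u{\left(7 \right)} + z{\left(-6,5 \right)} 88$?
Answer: $-842$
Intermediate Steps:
$z{\left(H,b \right)} = - 2 b$ ($z{\left(H,b \right)} = b - 3 b = - 2 b$)
$u{\left(F \right)} = -12 + F^{2} + F \left(1 - \frac{6}{F}\right)$ ($u{\left(F \right)} = \left(F^{2} + \left(- \frac{6}{F} + 1\right) F\right) - 12 = \left(F^{2} + \left(1 - \frac{6}{F}\right) F\right) - 12 = \left(F^{2} + F \left(1 - \frac{6}{F}\right)\right) - 12 = -12 + F^{2} + F \left(1 - \frac{6}{F}\right)$)
$u{\left(7 \right)} + z{\left(-6,5 \right)} 88 = \left(-18 + 7 + 7^{2}\right) + \left(-2\right) 5 \cdot 88 = \left(-18 + 7 + 49\right) - 880 = 38 - 880 = -842$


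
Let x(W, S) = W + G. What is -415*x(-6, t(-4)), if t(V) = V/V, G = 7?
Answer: -415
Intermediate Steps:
t(V) = 1
x(W, S) = 7 + W (x(W, S) = W + 7 = 7 + W)
-415*x(-6, t(-4)) = -415*(7 - 6) = -415*1 = -415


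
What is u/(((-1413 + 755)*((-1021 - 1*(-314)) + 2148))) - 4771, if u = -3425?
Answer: -4523753813/948178 ≈ -4771.0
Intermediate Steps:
u/(((-1413 + 755)*((-1021 - 1*(-314)) + 2148))) - 4771 = -3425*1/((-1413 + 755)*((-1021 - 1*(-314)) + 2148)) - 4771 = -3425*(-1/(658*((-1021 + 314) + 2148))) - 4771 = -3425*(-1/(658*(-707 + 2148))) - 4771 = -3425/((-658*1441)) - 4771 = -3425/(-948178) - 4771 = -3425*(-1/948178) - 4771 = 3425/948178 - 4771 = -4523753813/948178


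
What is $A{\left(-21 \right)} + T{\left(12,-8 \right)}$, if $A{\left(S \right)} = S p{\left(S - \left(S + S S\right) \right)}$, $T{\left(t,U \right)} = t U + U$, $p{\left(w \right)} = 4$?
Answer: $-188$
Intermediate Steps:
$T{\left(t,U \right)} = U + U t$ ($T{\left(t,U \right)} = U t + U = U + U t$)
$A{\left(S \right)} = 4 S$ ($A{\left(S \right)} = S 4 = 4 S$)
$A{\left(-21 \right)} + T{\left(12,-8 \right)} = 4 \left(-21\right) - 8 \left(1 + 12\right) = -84 - 104 = -188$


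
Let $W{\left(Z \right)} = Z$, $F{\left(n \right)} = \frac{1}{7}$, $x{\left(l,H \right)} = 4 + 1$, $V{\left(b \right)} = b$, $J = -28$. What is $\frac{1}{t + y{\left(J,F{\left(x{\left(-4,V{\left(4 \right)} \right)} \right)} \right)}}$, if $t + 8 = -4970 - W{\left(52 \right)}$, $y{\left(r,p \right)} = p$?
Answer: $- \frac{7}{35209} \approx -0.00019881$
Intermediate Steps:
$x{\left(l,H \right)} = 5$
$F{\left(n \right)} = \frac{1}{7}$
$t = -5030$ ($t = -8 - 5022 = -5030$)
$\frac{1}{t + y{\left(J,F{\left(x{\left(-4,V{\left(4 \right)} \right)} \right)} \right)}} = \frac{1}{-5030 + \frac{1}{7}} = \frac{1}{- \frac{35209}{7}} = - \frac{7}{35209}$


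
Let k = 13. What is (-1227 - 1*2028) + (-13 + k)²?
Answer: -3255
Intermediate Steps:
(-1227 - 1*2028) + (-13 + k)² = (-1227 - 1*2028) + (-13 + 13)² = (-1227 - 2028) + 0² = -3255 + 0 = -3255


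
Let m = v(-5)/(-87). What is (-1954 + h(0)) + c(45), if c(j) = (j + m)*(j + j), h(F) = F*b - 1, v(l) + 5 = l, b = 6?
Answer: 61055/29 ≈ 2105.3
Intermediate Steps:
v(l) = -5 + l
m = 10/87 (m = (-5 - 5)/(-87) = -10*(-1/87) = 10/87 ≈ 0.11494)
h(F) = -1 + 6*F (h(F) = F*6 - 1 = 6*F - 1 = -1 + 6*F)
c(j) = 2*j*(10/87 + j) (c(j) = (j + 10/87)*(j + j) = (10/87 + j)*(2*j) = 2*j*(10/87 + j))
(-1954 + h(0)) + c(45) = (-1954 + (-1 + 6*0)) + (2/87)*45*(10 + 87*45) = (-1954 + (-1 + 0)) + (2/87)*45*(10 + 3915) = (-1954 - 1) + (2/87)*45*3925 = -1955 + 117750/29 = 61055/29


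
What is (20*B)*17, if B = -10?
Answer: -3400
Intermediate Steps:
(20*B)*17 = (20*(-10))*17 = -200*17 = -3400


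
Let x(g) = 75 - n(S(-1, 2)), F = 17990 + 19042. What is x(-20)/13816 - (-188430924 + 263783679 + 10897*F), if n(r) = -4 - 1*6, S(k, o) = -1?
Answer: -6616350581459/13816 ≈ -4.7889e+8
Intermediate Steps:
F = 37032
n(r) = -10 (n(r) = -4 - 6 = -10)
x(g) = 85 (x(g) = 75 - 1*(-10) = 75 + 10 = 85)
x(-20)/13816 - (-188430924 + 263783679 + 10897*F) = 85/13816 - (215106780 + 263783679) = 85*(1/13816) - 10897/(1/((-17292 + 24207) + 37032)) = 85/13816 - 10897/(1/(6915 + 37032)) = 85/13816 - 10897/(1/43947) = 85/13816 - 10897/1/43947 = 85/13816 - 10897*43947 = 85/13816 - 478890459 = -6616350581459/13816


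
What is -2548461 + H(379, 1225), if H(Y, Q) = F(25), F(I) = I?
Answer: -2548436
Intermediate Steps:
H(Y, Q) = 25
-2548461 + H(379, 1225) = -2548461 + 25 = -2548436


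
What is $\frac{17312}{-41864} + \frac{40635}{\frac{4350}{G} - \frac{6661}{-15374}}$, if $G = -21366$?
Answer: $\frac{11641497096371326}{65798020343} \approx 1.7693 \cdot 10^{5}$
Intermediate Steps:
$\frac{17312}{-41864} + \frac{40635}{\frac{4350}{G} - \frac{6661}{-15374}} = \frac{17312}{-41864} + \frac{40635}{\frac{4350}{-21366} - \frac{6661}{-15374}} = 17312 \left(- \frac{1}{41864}\right) + \frac{40635}{4350 \left(- \frac{1}{21366}\right) - - \frac{6661}{15374}} = - \frac{2164}{5233} + \frac{40635}{- \frac{725}{3561} + \frac{6661}{15374}} = - \frac{2164}{5233} + \frac{40635}{\frac{12573671}{54746814}} = - \frac{2164}{5233} + 40635 \cdot \frac{54746814}{12573671} = - \frac{2164}{5233} + \frac{2224636786890}{12573671} = \frac{11641497096371326}{65798020343}$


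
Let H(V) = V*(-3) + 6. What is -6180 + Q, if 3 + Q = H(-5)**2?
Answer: -5742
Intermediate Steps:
H(V) = 6 - 3*V (H(V) = -3*V + 6 = 6 - 3*V)
Q = 438 (Q = -3 + (6 - 3*(-5))**2 = -3 + (6 + 15)**2 = -3 + 21**2 = -3 + 441 = 438)
-6180 + Q = -6180 + 438 = -5742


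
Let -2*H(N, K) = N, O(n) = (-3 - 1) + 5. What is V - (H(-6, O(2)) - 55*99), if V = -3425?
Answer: 2017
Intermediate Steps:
O(n) = 1 (O(n) = -4 + 5 = 1)
H(N, K) = -N/2
V - (H(-6, O(2)) - 55*99) = -3425 - (-½*(-6) - 55*99) = -3425 - (3 - 5445) = -3425 - 1*(-5442) = -3425 + 5442 = 2017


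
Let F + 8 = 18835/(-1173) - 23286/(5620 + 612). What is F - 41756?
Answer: -152722607051/3655068 ≈ -41784.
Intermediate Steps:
F = -101587643/3655068 (F = -8 + (18835/(-1173) - 23286/(5620 + 612)) = -8 + (18835*(-1/1173) - 23286/6232) = -8 + (-18835/1173 - 23286*1/6232) = -8 + (-18835/1173 - 11643/3116) = -8 - 72347099/3655068 = -101587643/3655068 ≈ -27.794)
F - 41756 = -101587643/3655068 - 41756 = -152722607051/3655068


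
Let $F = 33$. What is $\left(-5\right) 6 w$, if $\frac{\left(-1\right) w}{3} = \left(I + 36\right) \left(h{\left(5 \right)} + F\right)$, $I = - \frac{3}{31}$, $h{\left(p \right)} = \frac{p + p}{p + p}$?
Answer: $\frac{3405780}{31} \approx 1.0986 \cdot 10^{5}$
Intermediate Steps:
$h{\left(p \right)} = 1$ ($h{\left(p \right)} = \frac{2 p}{2 p} = 2 p \frac{1}{2 p} = 1$)
$I = - \frac{3}{31}$ ($I = \left(-3\right) \frac{1}{31} = - \frac{3}{31} \approx -0.096774$)
$w = - \frac{113526}{31}$ ($w = - 3 \left(- \frac{3}{31} + 36\right) \left(1 + 33\right) = - 3 \cdot \frac{1113}{31} \cdot 34 = \left(-3\right) \frac{37842}{31} = - \frac{113526}{31} \approx -3662.1$)
$\left(-5\right) 6 w = \left(-5\right) 6 \left(- \frac{113526}{31}\right) = \left(-30\right) \left(- \frac{113526}{31}\right) = \frac{3405780}{31}$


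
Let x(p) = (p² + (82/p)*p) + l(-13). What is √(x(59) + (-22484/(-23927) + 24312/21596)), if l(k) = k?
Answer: 2*√14819178284883648839/129181873 ≈ 59.599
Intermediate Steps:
x(p) = 69 + p² (x(p) = (p² + (82/p)*p) - 13 = (p² + 82) - 13 = (82 + p²) - 13 = 69 + p²)
√(x(59) + (-22484/(-23927) + 24312/21596)) = √((69 + 59²) + (-22484/(-23927) + 24312/21596)) = √((69 + 3481) + (-22484*(-1/23927) + 24312*(1/21596))) = √(3550 + (22484/23927 + 6078/5399)) = √(3550 + 266819422/129181873) = √(458862468572/129181873) = 2*√14819178284883648839/129181873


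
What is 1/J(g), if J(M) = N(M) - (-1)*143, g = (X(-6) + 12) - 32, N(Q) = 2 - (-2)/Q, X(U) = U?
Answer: 13/1884 ≈ 0.0069002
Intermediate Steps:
N(Q) = 2 + 2/Q
g = -26 (g = (-6 + 12) - 32 = 6 - 32 = -26)
J(M) = 145 + 2/M (J(M) = (2 + 2/M) - (-1)*143 = (2 + 2/M) - 1*(-143) = (2 + 2/M) + 143 = 145 + 2/M)
1/J(g) = 1/(145 + 2/(-26)) = 1/(145 + 2*(-1/26)) = 1/(145 - 1/13) = 1/(1884/13) = 13/1884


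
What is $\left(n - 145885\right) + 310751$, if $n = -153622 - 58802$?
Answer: $-47558$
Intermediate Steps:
$n = -212424$
$\left(n - 145885\right) + 310751 = \left(-212424 - 145885\right) + 310751 = -358309 + 310751 = -47558$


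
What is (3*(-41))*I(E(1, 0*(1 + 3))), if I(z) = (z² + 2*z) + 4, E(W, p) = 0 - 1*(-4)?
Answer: -3444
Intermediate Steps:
E(W, p) = 4 (E(W, p) = 0 + 4 = 4)
I(z) = 4 + z² + 2*z
(3*(-41))*I(E(1, 0*(1 + 3))) = (3*(-41))*(4 + 4² + 2*4) = -123*(4 + 16 + 8) = -123*28 = -3444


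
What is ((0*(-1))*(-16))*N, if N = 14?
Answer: 0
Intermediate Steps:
((0*(-1))*(-16))*N = ((0*(-1))*(-16))*14 = (0*(-16))*14 = 0*14 = 0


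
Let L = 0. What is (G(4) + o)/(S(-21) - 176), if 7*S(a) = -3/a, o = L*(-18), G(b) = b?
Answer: -196/8623 ≈ -0.022730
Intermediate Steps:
o = 0 (o = 0*(-18) = 0)
S(a) = -3/(7*a) (S(a) = (-3/a)/7 = -3/(7*a))
(G(4) + o)/(S(-21) - 176) = (4 + 0)/(-3/7/(-21) - 176) = 4/(-3/7*(-1/21) - 176) = 4/(1/49 - 176) = 4/(-8623/49) = 4*(-49/8623) = -196/8623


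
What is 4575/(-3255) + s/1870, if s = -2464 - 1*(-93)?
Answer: -1084857/405790 ≈ -2.6734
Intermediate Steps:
s = -2371 (s = -2464 + 93 = -2371)
4575/(-3255) + s/1870 = 4575/(-3255) - 2371/1870 = 4575*(-1/3255) - 2371*1/1870 = -305/217 - 2371/1870 = -1084857/405790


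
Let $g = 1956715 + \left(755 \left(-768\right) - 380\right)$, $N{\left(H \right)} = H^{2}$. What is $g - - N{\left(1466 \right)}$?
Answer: $3525651$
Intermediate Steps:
$g = 1376495$ ($g = 1956715 - 580220 = 1376495$)
$g - - N{\left(1466 \right)} = 1376495 - - 1466^{2} = 1376495 - \left(-1\right) 2149156 = 1376495 - -2149156 = 1376495 + 2149156 = 3525651$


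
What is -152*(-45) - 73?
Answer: 6767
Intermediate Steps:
-152*(-45) - 73 = 6840 - 73 = 6767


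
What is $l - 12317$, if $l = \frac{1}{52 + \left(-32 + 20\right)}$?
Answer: $- \frac{492679}{40} \approx -12317.0$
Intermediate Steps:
$l = \frac{1}{40}$ ($l = \frac{1}{52 - 12} = \frac{1}{40} \approx 0.025$)
$l - 12317 = \frac{1}{40} - 12317 = - \frac{492679}{40}$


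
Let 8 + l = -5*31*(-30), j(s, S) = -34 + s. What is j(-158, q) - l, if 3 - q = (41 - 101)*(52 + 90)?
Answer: -4834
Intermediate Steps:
q = 8523 (q = 3 - (41 - 101)*(52 + 90) = 3 - (-60)*142 = 3 - 1*(-8520) = 3 + 8520 = 8523)
l = 4642 (l = -8 - 5*31*(-30) = -8 - 155*(-30) = -8 + 4650 = 4642)
j(-158, q) - l = (-34 - 158) - 1*4642 = -192 - 4642 = -4834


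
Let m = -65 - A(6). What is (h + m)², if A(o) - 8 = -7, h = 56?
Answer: 100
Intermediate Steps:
A(o) = 1 (A(o) = 8 - 7 = 1)
m = -66 (m = -65 - 1*1 = -65 - 1 = -66)
(h + m)² = (56 - 66)² = (-10)² = 100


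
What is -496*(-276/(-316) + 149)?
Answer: -5872640/79 ≈ -74337.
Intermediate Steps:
-496*(-276/(-316) + 149) = -496*(-276*(-1/316) + 149) = -496*(69/79 + 149) = -496*11840/79 = -5872640/79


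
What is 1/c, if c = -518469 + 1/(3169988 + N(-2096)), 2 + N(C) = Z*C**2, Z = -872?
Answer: -3827714366/1984551239625655 ≈ -1.9288e-6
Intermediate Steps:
N(C) = -2 - 872*C**2
c = -1984551239625655/3827714366 (c = -518469 + 1/(3169988 + (-2 - 872*(-2096)**2)) = -518469 + 1/(3169988 + (-2 - 872*4393216)) = -518469 + 1/(3169988 + (-2 - 3830884352)) = -518469 + 1/(3169988 - 3830884354) = -518469 + 1/(-3827714366) = -518469 - 1/3827714366 = -1984551239625655/3827714366 ≈ -5.1847e+5)
1/c = 1/(-1984551239625655/3827714366) = -3827714366/1984551239625655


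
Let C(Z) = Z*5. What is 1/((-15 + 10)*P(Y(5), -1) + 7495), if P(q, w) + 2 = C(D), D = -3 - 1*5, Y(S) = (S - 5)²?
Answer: 1/7705 ≈ 0.00012979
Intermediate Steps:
Y(S) = (-5 + S)²
D = -8 (D = -3 - 5 = -8)
C(Z) = 5*Z
P(q, w) = -42 (P(q, w) = -2 + 5*(-8) = -2 - 40 = -42)
1/((-15 + 10)*P(Y(5), -1) + 7495) = 1/((-15 + 10)*(-42) + 7495) = 1/(-5*(-42) + 7495) = 1/(210 + 7495) = 1/7705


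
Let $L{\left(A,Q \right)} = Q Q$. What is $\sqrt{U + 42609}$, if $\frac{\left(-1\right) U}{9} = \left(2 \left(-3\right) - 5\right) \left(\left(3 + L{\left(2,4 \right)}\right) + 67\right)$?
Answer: $\sqrt{51123} \approx 226.1$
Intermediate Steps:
$L{\left(A,Q \right)} = Q^{2}$
$U = 8514$ ($U = - 9 \left(2 \left(-3\right) - 5\right) \left(\left(3 + 4^{2}\right) + 67\right) = - 9 \left(-6 - 5\right) \left(\left(3 + 16\right) + 67\right) = - 9 \left(- 11 \left(19 + 67\right)\right) = - 9 \left(\left(-11\right) 86\right) = \left(-9\right) \left(-946\right) = 8514$)
$\sqrt{U + 42609} = \sqrt{8514 + 42609} = \sqrt{51123}$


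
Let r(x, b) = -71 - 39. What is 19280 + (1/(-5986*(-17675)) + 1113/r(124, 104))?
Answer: 11213414490098/581914025 ≈ 19270.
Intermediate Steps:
r(x, b) = -110
19280 + (1/(-5986*(-17675)) + 1113/r(124, 104)) = 19280 + (1/(-5986*(-17675)) + 1113/(-110)) = 19280 + (-1/5986*(-1/17675) + 1113*(-1/110)) = 19280 + (1/105802550 - 1113/110) = 19280 - 5887911902/581914025 = 11213414490098/581914025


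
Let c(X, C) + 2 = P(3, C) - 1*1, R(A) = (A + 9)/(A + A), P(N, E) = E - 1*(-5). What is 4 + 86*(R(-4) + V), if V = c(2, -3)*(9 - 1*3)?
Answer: -2263/4 ≈ -565.75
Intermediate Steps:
P(N, E) = 5 + E (P(N, E) = E + 5 = 5 + E)
R(A) = (9 + A)/(2*A) (R(A) = (9 + A)/((2*A)) = (9 + A)*(1/(2*A)) = (9 + A)/(2*A))
c(X, C) = 2 + C (c(X, C) = -2 + ((5 + C) - 1*1) = -2 + ((5 + C) - 1) = -2 + (4 + C) = 2 + C)
V = -6 (V = (2 - 3)*(9 - 1*3) = -(9 - 3) = -1*6 = -6)
4 + 86*(R(-4) + V) = 4 + 86*((½)*(9 - 4)/(-4) - 6) = 4 + 86*((½)*(-¼)*5 - 6) = 4 + 86*(-5/8 - 6) = 4 + 86*(-53/8) = 4 - 2279/4 = -2263/4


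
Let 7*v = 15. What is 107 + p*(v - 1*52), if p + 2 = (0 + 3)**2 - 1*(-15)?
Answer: -6929/7 ≈ -989.86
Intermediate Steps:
v = 15/7 (v = (1/7)*15 = 15/7 ≈ 2.1429)
p = 22 (p = -2 + ((0 + 3)**2 - 1*(-15)) = -2 + (3**2 + 15) = -2 + (9 + 15) = -2 + 24 = 22)
107 + p*(v - 1*52) = 107 + 22*(15/7 - 1*52) = 107 + 22*(15/7 - 52) = 107 + 22*(-349/7) = 107 - 7678/7 = -6929/7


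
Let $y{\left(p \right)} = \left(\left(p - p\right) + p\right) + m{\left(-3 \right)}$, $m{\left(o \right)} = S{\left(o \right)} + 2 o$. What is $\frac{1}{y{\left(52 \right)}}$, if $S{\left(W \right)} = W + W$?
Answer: $\frac{1}{40} \approx 0.025$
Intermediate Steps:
$S{\left(W \right)} = 2 W$
$m{\left(o \right)} = 4 o$ ($m{\left(o \right)} = 2 o + 2 o = 4 o$)
$y{\left(p \right)} = -12 + p$ ($y{\left(p \right)} = \left(\left(p - p\right) + p\right) + 4 \left(-3\right) = \left(0 + p\right) - 12 = p - 12 = -12 + p$)
$\frac{1}{y{\left(52 \right)}} = \frac{1}{-12 + 52} = \frac{1}{40}$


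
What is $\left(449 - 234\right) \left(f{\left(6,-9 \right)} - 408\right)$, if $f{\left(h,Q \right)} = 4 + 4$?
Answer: $-86000$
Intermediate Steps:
$f{\left(h,Q \right)} = 8$
$\left(449 - 234\right) \left(f{\left(6,-9 \right)} - 408\right) = \left(449 - 234\right) \left(8 - 408\right) = \left(449 - 234\right) \left(-400\right) = 215 \left(-400\right) = -86000$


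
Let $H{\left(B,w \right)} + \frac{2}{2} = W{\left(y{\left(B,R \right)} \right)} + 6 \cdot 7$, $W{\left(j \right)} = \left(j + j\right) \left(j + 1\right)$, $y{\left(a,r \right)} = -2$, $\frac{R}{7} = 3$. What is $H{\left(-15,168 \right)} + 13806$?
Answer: $13851$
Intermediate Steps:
$R = 21$ ($R = 7 \cdot 3 = 21$)
$W{\left(j \right)} = 2 j \left(1 + j\right)$
$H{\left(B,w \right)} = 45$ ($H{\left(B,w \right)} = -1 + \left(2 \left(-2\right) \left(1 - 2\right) + 6 \cdot 7\right) = -1 + \left(2 \left(-2\right) \left(-1\right) + 42\right) = -1 + \left(4 + 42\right) = -1 + 46 = 45$)
$H{\left(-15,168 \right)} + 13806 = 45 + 13806 = 13851$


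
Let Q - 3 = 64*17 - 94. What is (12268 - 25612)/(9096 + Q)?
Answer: -13344/10093 ≈ -1.3221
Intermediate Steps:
Q = 997 (Q = 3 + (64*17 - 94) = 3 + (1088 - 94) = 3 + 994 = 997)
(12268 - 25612)/(9096 + Q) = (12268 - 25612)/(9096 + 997) = -13344/10093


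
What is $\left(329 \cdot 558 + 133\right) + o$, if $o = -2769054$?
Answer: $-2585339$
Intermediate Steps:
$\left(329 \cdot 558 + 133\right) + o = \left(329 \cdot 558 + 133\right) - 2769054 = \left(183582 + 133\right) - 2769054 = 183715 - 2769054 = -2585339$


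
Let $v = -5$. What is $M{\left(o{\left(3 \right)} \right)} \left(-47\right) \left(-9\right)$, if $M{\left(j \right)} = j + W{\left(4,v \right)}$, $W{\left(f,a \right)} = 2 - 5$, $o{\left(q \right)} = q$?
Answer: $0$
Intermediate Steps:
$W{\left(f,a \right)} = -3$
$M{\left(j \right)} = -3 + j$ ($M{\left(j \right)} = j - 3 = -3 + j$)
$M{\left(o{\left(3 \right)} \right)} \left(-47\right) \left(-9\right) = \left(-3 + 3\right) \left(-47\right) \left(-9\right) = 0 \left(-47\right) \left(-9\right) = 0 \left(-9\right) = 0$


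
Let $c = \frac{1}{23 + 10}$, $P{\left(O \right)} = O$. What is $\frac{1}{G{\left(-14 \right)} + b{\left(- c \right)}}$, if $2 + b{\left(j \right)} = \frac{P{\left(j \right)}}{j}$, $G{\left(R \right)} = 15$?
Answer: $\frac{1}{14} \approx 0.071429$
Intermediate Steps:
$c = \frac{1}{33} \approx 0.030303$
$b{\left(j \right)} = -1$ ($b{\left(j \right)} = -2 + \frac{j}{j} = -2 + 1 = -1$)
$\frac{1}{G{\left(-14 \right)} + b{\left(- c \right)}} = \frac{1}{15 - 1} = \frac{1}{14}$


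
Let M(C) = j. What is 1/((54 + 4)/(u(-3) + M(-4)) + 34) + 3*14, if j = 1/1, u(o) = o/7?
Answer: 11384/271 ≈ 42.007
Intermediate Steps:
u(o) = o/7 (u(o) = o*(⅐) = o/7)
j = 1
M(C) = 1
1/((54 + 4)/(u(-3) + M(-4)) + 34) + 3*14 = 1/((54 + 4)/((⅐)*(-3) + 1) + 34) + 3*14 = 1/(58/(-3/7 + 1) + 34) + 42 = 1/(58/(4/7) + 34) + 42 = 1/(58*(7/4) + 34) + 42 = 1/(203/2 + 34) + 42 = 1/(271/2) + 42 = 2/271 + 42 = 11384/271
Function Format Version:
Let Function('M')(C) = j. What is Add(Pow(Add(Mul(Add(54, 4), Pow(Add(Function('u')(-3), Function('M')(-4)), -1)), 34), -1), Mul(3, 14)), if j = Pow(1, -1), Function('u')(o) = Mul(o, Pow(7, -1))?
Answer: Rational(11384, 271) ≈ 42.007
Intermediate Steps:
Function('u')(o) = Mul(Rational(1, 7), o) (Function('u')(o) = Mul(o, Rational(1, 7)) = Mul(Rational(1, 7), o))
j = 1
Function('M')(C) = 1
Add(Pow(Add(Mul(Add(54, 4), Pow(Add(Function('u')(-3), Function('M')(-4)), -1)), 34), -1), Mul(3, 14)) = Add(Pow(Add(Mul(Add(54, 4), Pow(Add(Mul(Rational(1, 7), -3), 1), -1)), 34), -1), Mul(3, 14)) = Add(Pow(Add(Mul(58, Pow(Add(Rational(-3, 7), 1), -1)), 34), -1), 42) = Add(Pow(Add(Mul(58, Pow(Rational(4, 7), -1)), 34), -1), 42) = Add(Pow(Add(Mul(58, Rational(7, 4)), 34), -1), 42) = Add(Pow(Add(Rational(203, 2), 34), -1), 42) = Add(Pow(Rational(271, 2), -1), 42) = Add(Rational(2, 271), 42) = Rational(11384, 271)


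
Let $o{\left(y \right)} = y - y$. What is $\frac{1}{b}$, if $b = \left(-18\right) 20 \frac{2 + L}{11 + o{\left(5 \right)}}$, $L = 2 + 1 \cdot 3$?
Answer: $- \frac{11}{2520} \approx -0.0043651$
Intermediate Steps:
$L = 5$ ($L = 2 + 3 = 5$)
$o{\left(y \right)} = 0$
$b = - \frac{2520}{11}$ ($b = \left(-18\right) 20 \frac{2 + 5}{11 + 0} = - 360 \cdot \frac{7}{11} = - 360 \cdot 7 \cdot \frac{1}{11} = \left(-360\right) \frac{7}{11} = - \frac{2520}{11} \approx -229.09$)
$\frac{1}{b} = \frac{1}{- \frac{2520}{11}} = - \frac{11}{2520}$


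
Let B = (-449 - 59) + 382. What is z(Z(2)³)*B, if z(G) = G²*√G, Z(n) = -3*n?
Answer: -35271936*I*√6 ≈ -8.6398e+7*I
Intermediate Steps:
B = -126 (B = -508 + 382 = -126)
z(G) = G^(5/2)
z(Z(2)³)*B = ((-3*2)³)^(5/2)*(-126) = ((-6)³)^(5/2)*(-126) = (-216)^(5/2)*(-126) = (279936*I*√6)*(-126) = -35271936*I*√6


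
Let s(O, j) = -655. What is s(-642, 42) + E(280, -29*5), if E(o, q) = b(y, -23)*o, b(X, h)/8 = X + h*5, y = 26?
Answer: -200015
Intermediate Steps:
b(X, h) = 8*X + 40*h (b(X, h) = 8*(X + h*5) = 8*(X + 5*h) = 8*X + 40*h)
E(o, q) = -712*o (E(o, q) = (8*26 + 40*(-23))*o = (208 - 920)*o = -712*o)
s(-642, 42) + E(280, -29*5) = -655 - 712*280 = -655 - 199360 = -200015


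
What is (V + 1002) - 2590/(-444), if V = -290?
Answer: 4307/6 ≈ 717.83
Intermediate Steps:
(V + 1002) - 2590/(-444) = (-290 + 1002) - 2590/(-444) = 712 - 2590*(-1/444) = 712 + 35/6 = 4307/6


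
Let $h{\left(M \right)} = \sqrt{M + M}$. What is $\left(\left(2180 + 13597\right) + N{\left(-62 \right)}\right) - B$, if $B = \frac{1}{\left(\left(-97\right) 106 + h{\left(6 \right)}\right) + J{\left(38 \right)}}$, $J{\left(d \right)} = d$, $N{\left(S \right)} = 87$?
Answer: $\frac{416190154745}{26234881} + \frac{\sqrt{3}}{52469762} \approx 15864.0$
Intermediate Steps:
$h{\left(M \right)} = \sqrt{2} \sqrt{M}$ ($h{\left(M \right)} = \sqrt{2 M} = \sqrt{2} \sqrt{M}$)
$B = \frac{1}{-10244 + 2 \sqrt{3}}$ ($B = \frac{1}{\left(\left(-97\right) 106 + \sqrt{2} \sqrt{6}\right) + 38} = \frac{1}{\left(-10282 + 2 \sqrt{3}\right) + 38} = \frac{1}{-10244 + 2 \sqrt{3}} \approx -9.7651 \cdot 10^{-5}$)
$\left(\left(2180 + 13597\right) + N{\left(-62 \right)}\right) - B = \left(\left(2180 + 13597\right) + 87\right) - \left(- \frac{2561}{26234881} - \frac{\sqrt{3}}{52469762}\right) = \left(15777 + 87\right) + \left(\frac{2561}{26234881} + \frac{\sqrt{3}}{52469762}\right) = 15864 + \left(\frac{2561}{26234881} + \frac{\sqrt{3}}{52469762}\right) = \frac{416190154745}{26234881} + \frac{\sqrt{3}}{52469762}$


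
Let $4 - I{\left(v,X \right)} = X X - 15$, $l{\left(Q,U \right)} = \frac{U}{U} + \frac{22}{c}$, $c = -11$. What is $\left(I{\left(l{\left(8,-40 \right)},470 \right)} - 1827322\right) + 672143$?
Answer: $-1376060$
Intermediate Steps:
$l{\left(Q,U \right)} = -1$ ($l{\left(Q,U \right)} = \frac{U}{U} + \frac{22}{-11} = 1 + 22 \left(- \frac{1}{11}\right) = 1 - 2 = -1$)
$I{\left(v,X \right)} = 19 - X^{2}$ ($I{\left(v,X \right)} = 4 - \left(X X - 15\right) = 4 - \left(X^{2} - 15\right) = 4 - \left(-15 + X^{2}\right) = 19 - X^{2}$)
$\left(I{\left(l{\left(8,-40 \right)},470 \right)} - 1827322\right) + 672143 = \left(\left(19 - 470^{2}\right) - 1827322\right) + 672143 = \left(\left(19 - 220900\right) - 1827322\right) + 672143 = \left(-220881 - 1827322\right) + 672143 = -2048203 + 672143 = -1376060$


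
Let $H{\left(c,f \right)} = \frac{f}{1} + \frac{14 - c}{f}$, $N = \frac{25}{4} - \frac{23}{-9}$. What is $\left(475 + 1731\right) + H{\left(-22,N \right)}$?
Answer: $\frac{25322017}{11412} \approx 2218.9$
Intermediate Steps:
$N = \frac{317}{36}$ ($N = 25 \cdot \frac{1}{4} - - \frac{23}{9} = \frac{25}{4} + \frac{23}{9} = \frac{317}{36} \approx 8.8056$)
$H{\left(c,f \right)} = f + \frac{14 - c}{f}$ ($H{\left(c,f \right)} = f 1 + \frac{14 - c}{f} = f + \frac{14 - c}{f}$)
$\left(475 + 1731\right) + H{\left(-22,N \right)} = \left(475 + 1731\right) + \frac{14 + \left(\frac{317}{36}\right)^{2} - -22}{\frac{317}{36}} = 2206 + \frac{36 \left(14 + \frac{100489}{1296} + 22\right)}{317} = 2206 + \frac{36}{317} \cdot \frac{147145}{1296} = 2206 + \frac{147145}{11412} = \frac{25322017}{11412}$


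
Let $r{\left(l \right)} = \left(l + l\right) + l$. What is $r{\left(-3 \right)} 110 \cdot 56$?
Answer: $-55440$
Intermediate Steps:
$r{\left(l \right)} = 3 l$ ($r{\left(l \right)} = 2 l + l = 3 l$)
$r{\left(-3 \right)} 110 \cdot 56 = 3 \left(-3\right) 110 \cdot 56 = \left(-9\right) 110 \cdot 56 = \left(-990\right) 56 = -55440$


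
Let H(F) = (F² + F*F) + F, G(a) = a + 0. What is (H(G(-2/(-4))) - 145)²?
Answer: 20736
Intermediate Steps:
G(a) = a
H(F) = F + 2*F² (H(F) = (F² + F²) + F = 2*F² + F = F + 2*F²)
(H(G(-2/(-4))) - 145)² = ((-2/(-4))*(1 + 2*(-2/(-4))) - 145)² = ((-2*(-¼))*(1 + 2*(-2*(-¼))) - 145)² = ((1 + 2*(½))/2 - 145)² = ((1 + 1)/2 - 145)² = ((½)*2 - 145)² = (1 - 145)² = (-144)² = 20736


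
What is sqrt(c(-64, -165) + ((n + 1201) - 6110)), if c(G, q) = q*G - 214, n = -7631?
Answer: I*sqrt(2194) ≈ 46.84*I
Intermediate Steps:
c(G, q) = -214 + G*q (c(G, q) = G*q - 214 = -214 + G*q)
sqrt(c(-64, -165) + ((n + 1201) - 6110)) = sqrt((-214 - 64*(-165)) + ((-7631 + 1201) - 6110)) = sqrt((-214 + 10560) + (-6430 - 6110)) = sqrt(10346 - 12540) = sqrt(-2194) = I*sqrt(2194)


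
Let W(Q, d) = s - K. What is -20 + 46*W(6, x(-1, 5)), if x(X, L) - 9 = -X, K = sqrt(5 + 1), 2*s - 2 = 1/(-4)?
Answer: 81/4 - 46*sqrt(6) ≈ -92.427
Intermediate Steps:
s = 7/8 (s = 1 + (1/2)/(-4) = 1 + (1/2)*(-1/4) = 1 - 1/8 = 7/8 ≈ 0.87500)
K = sqrt(6) ≈ 2.4495
x(X, L) = 9 - X
W(Q, d) = 7/8 - sqrt(6)
-20 + 46*W(6, x(-1, 5)) = -20 + 46*(7/8 - sqrt(6)) = -20 + (161/4 - 46*sqrt(6)) = 81/4 - 46*sqrt(6)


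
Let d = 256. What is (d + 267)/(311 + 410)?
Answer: 523/721 ≈ 0.72538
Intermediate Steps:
(d + 267)/(311 + 410) = (256 + 267)/(311 + 410) = 523/721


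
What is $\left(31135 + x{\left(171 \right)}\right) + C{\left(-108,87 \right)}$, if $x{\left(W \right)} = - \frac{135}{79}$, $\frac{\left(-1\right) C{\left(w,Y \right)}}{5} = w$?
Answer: $\frac{2502190}{79} \approx 31673.0$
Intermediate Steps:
$C{\left(w,Y \right)} = - 5 w$
$x{\left(W \right)} = - \frac{135}{79}$ ($x{\left(W \right)} = \left(-135\right) \frac{1}{79} = - \frac{135}{79}$)
$\left(31135 + x{\left(171 \right)}\right) + C{\left(-108,87 \right)} = \left(31135 - \frac{135}{79}\right) - -540 = \frac{2459530}{79} + 540 = \frac{2502190}{79}$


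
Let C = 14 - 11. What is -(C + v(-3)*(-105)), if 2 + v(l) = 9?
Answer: 732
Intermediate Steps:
C = 3
v(l) = 7 (v(l) = -2 + 9 = 7)
-(C + v(-3)*(-105)) = -(3 + 7*(-105)) = -(3 - 735) = -1*(-732) = 732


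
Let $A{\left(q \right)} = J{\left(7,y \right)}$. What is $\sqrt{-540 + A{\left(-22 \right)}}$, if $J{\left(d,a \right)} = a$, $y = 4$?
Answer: $2 i \sqrt{134} \approx 23.152 i$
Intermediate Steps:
$A{\left(q \right)} = 4$
$\sqrt{-540 + A{\left(-22 \right)}} = \sqrt{-540 + 4} = \sqrt{-536} = 2 i \sqrt{134}$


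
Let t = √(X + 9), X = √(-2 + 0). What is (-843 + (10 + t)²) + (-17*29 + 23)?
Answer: -1313 + (10 + √(9 + I*√2))² ≈ -1143.8 + 6.1139*I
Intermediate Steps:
X = I*√2 (X = √(-2) = I*√2 ≈ 1.4142*I)
t = √(9 + I*√2) (t = √(I*√2 + 9) = √(9 + I*√2) ≈ 3.0092 + 0.23498*I)
(-843 + (10 + t)²) + (-17*29 + 23) = (-843 + (10 + √(9 + I*√2))²) + (-17*29 + 23) = (-843 + (10 + √(9 + I*√2))²) + (-493 + 23) = (-843 + (10 + √(9 + I*√2))²) - 470 = -1313 + (10 + √(9 + I*√2))²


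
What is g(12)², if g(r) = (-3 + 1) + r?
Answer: 100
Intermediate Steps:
g(r) = -2 + r
g(12)² = (-2 + 12)² = 10² = 100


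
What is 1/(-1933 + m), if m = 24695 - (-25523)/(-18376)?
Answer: 18376/418248989 ≈ 4.3936e-5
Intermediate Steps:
m = 453769797/18376 (m = 24695 - (-25523)*(-1)/18376 = 24695 - 1*25523/18376 = 24695 - 25523/18376 = 453769797/18376 ≈ 24694.)
1/(-1933 + m) = 1/(-1933 + 453769797/18376) = 1/(418248989/18376) = 18376/418248989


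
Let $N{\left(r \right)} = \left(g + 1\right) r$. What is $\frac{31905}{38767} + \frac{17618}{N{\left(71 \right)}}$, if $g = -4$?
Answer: $- \frac{676201241}{8257371} \approx -81.891$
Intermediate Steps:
$N{\left(r \right)} = - 3 r$ ($N{\left(r \right)} = \left(-4 + 1\right) r = - 3 r$)
$\frac{31905}{38767} + \frac{17618}{N{\left(71 \right)}} = \frac{31905}{38767} + \frac{17618}{\left(-3\right) 71} = 31905 \cdot \frac{1}{38767} + \frac{17618}{-213} = \frac{31905}{38767} + 17618 \left(- \frac{1}{213}\right) = \frac{31905}{38767} - \frac{17618}{213} = - \frac{676201241}{8257371}$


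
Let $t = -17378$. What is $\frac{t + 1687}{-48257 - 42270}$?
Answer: $\frac{15691}{90527} \approx 0.17333$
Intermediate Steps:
$\frac{t + 1687}{-48257 - 42270} = \frac{-17378 + 1687}{-48257 - 42270} = - \frac{15691}{-90527} = \left(-15691\right) \left(- \frac{1}{90527}\right) = \frac{15691}{90527}$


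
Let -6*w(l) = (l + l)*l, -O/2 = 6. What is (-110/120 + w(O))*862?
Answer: -252997/6 ≈ -42166.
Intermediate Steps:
O = -12 (O = -2*6 = -12)
w(l) = -l**2/3 (w(l) = -(l + l)*l/6 = -2*l*l/6 = -l**2/3)
(-110/120 + w(O))*862 = (-110/120 - 1/3*(-12)**2)*862 = (-110*1/120 - 1/3*144)*862 = (-11/12 - 48)*862 = -587/12*862 = -252997/6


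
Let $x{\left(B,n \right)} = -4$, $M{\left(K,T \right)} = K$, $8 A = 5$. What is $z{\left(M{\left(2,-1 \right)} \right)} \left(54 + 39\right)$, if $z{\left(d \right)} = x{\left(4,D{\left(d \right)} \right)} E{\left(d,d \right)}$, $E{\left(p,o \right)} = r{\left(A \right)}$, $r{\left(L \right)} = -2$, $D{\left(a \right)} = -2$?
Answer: $744$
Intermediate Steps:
$A = \frac{5}{8}$ ($A = \frac{1}{8} \cdot 5 = \frac{5}{8} \approx 0.625$)
$E{\left(p,o \right)} = -2$
$z{\left(d \right)} = 8$ ($z{\left(d \right)} = \left(-4\right) \left(-2\right) = 8$)
$z{\left(M{\left(2,-1 \right)} \right)} \left(54 + 39\right) = 8 \left(54 + 39\right) = 8 \cdot 93 = 744$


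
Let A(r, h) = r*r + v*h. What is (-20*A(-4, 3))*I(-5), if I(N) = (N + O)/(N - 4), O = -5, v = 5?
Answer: -6200/9 ≈ -688.89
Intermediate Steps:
I(N) = (-5 + N)/(-4 + N) (I(N) = (N - 5)/(N - 4) = (-5 + N)/(-4 + N))
A(r, h) = r**2 + 5*h (A(r, h) = r*r + 5*h = r**2 + 5*h)
(-20*A(-4, 3))*I(-5) = (-20*((-4)**2 + 5*3))*((-5 - 5)/(-4 - 5)) = (-20*(16 + 15))*(-10/(-9)) = (-20*31)*(-1/9*(-10)) = -620*10/9 = -6200/9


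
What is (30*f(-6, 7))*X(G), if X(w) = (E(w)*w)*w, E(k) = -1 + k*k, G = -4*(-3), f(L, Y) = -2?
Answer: -1235520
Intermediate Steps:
G = 12
E(k) = -1 + k²
X(w) = w²*(-1 + w²) (X(w) = ((-1 + w²)*w)*w = (w*(-1 + w²))*w = w²*(-1 + w²))
(30*f(-6, 7))*X(G) = (30*(-2))*(12⁴ - 1*12²) = -60*(20736 - 1*144) = -60*(20736 - 144) = -60*20592 = -1235520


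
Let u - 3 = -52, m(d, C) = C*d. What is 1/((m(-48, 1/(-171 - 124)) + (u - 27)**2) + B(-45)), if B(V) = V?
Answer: 295/1690693 ≈ 0.00017448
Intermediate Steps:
u = -49 (u = 3 - 52 = -49)
1/((m(-48, 1/(-171 - 124)) + (u - 27)**2) + B(-45)) = 1/((-48/(-171 - 124) + (-49 - 27)**2) - 45) = 1/((-48/(-295) + (-76)**2) - 45) = 1/((-1/295*(-48) + 5776) - 45) = 1/((48/295 + 5776) - 45) = 1/(1703968/295 - 45) = 1/(1690693/295) = 295/1690693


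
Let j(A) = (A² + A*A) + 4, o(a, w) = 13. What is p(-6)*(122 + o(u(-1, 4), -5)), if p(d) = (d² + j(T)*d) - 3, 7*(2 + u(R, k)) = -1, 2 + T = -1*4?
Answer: -57105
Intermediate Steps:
T = -6 (T = -2 - 1*4 = -2 - 4 = -6)
u(R, k) = -15/7 (u(R, k) = -2 + (⅐)*(-1) = -2 - ⅐ = -15/7)
j(A) = 4 + 2*A² (j(A) = (A² + A²) + 4 = 2*A² + 4 = 4 + 2*A²)
p(d) = -3 + d² + 76*d (p(d) = (d² + (4 + 2*(-6)²)*d) - 3 = (d² + (4 + 2*36)*d) - 3 = (d² + (4 + 72)*d) - 3 = (d² + 76*d) - 3 = -3 + d² + 76*d)
p(-6)*(122 + o(u(-1, 4), -5)) = (-3 + (-6)² + 76*(-6))*(122 + 13) = (-3 + 36 - 456)*135 = -423*135 = -57105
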